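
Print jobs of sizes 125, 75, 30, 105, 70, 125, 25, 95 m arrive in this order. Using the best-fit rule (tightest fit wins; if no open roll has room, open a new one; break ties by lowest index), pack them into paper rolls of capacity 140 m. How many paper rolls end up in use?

6

  125 → roll 1 (new)  [load 125/140]
  75 → roll 2 (new)  [load 75/140]
  30 → roll 2  [load 105/140]
  105 → roll 3 (new)  [load 105/140]
  70 → roll 4 (new)  [load 70/140]
  125 → roll 5 (new)  [load 125/140]
  25 → roll 2  [load 130/140]
  95 → roll 6 (new)  [load 95/140]
6 paper rolls opened.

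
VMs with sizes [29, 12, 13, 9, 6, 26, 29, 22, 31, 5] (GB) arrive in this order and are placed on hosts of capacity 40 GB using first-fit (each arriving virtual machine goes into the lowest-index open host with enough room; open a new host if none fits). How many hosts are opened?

  29 → host 1 (new)  [load 29/40]
  12 → host 2 (new)  [load 12/40]
  13 → host 2  [load 25/40]
  9 → host 1  [load 38/40]
  6 → host 2  [load 31/40]
  26 → host 3 (new)  [load 26/40]
  29 → host 4 (new)  [load 29/40]
  22 → host 5 (new)  [load 22/40]
  31 → host 6 (new)  [load 31/40]
  5 → host 2  [load 36/40]
6 hosts opened.

6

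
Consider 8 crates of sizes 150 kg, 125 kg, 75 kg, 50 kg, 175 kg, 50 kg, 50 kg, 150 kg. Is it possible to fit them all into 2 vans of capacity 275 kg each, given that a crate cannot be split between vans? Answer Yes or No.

No

Total = 825 kg; ⌈825/275⌉ = 3.
At least 3 vans are required, but only 2 are allowed.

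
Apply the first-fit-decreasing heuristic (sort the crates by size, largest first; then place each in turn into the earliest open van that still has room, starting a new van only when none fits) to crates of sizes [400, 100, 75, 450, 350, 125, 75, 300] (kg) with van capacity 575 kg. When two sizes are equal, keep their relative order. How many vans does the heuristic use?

4

Sorted descending: 450, 400, 350, 300, 125, 100, 75, 75.
  450 → van 1 (new)  [load 450/575]
  400 → van 2 (new)  [load 400/575]
  350 → van 3 (new)  [load 350/575]
  300 → van 4 (new)  [load 300/575]
  125 → van 1  [load 575/575]
  100 → van 2  [load 500/575]
  75 → van 2  [load 575/575]
  75 → van 3  [load 425/575]
4 vans opened.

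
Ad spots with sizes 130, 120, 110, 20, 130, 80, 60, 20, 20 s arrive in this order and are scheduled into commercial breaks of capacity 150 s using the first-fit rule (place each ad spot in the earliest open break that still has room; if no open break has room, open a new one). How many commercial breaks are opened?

  130 → break 1 (new)  [load 130/150]
  120 → break 2 (new)  [load 120/150]
  110 → break 3 (new)  [load 110/150]
  20 → break 1  [load 150/150]
  130 → break 4 (new)  [load 130/150]
  80 → break 5 (new)  [load 80/150]
  60 → break 5  [load 140/150]
  20 → break 2  [load 140/150]
  20 → break 3  [load 130/150]
5 commercial breaks opened.

5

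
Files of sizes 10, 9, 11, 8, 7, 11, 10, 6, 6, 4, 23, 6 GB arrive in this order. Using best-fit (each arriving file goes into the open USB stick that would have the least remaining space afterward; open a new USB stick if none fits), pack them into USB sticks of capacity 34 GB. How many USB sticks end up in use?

4

  10 → USB stick 1 (new)  [load 10/34]
  9 → USB stick 1  [load 19/34]
  11 → USB stick 1  [load 30/34]
  8 → USB stick 2 (new)  [load 8/34]
  7 → USB stick 2  [load 15/34]
  11 → USB stick 2  [load 26/34]
  10 → USB stick 3 (new)  [load 10/34]
  6 → USB stick 2  [load 32/34]
  6 → USB stick 3  [load 16/34]
  4 → USB stick 1  [load 34/34]
  23 → USB stick 4 (new)  [load 23/34]
  6 → USB stick 4  [load 29/34]
4 USB sticks opened.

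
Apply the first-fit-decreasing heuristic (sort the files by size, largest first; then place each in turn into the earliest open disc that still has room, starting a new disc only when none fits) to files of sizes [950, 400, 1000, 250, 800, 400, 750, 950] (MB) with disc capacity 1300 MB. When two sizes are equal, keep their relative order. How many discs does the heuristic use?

5

Sorted descending: 1000, 950, 950, 800, 750, 400, 400, 250.
  1000 → disc 1 (new)  [load 1000/1300]
  950 → disc 2 (new)  [load 950/1300]
  950 → disc 3 (new)  [load 950/1300]
  800 → disc 4 (new)  [load 800/1300]
  750 → disc 5 (new)  [load 750/1300]
  400 → disc 4  [load 1200/1300]
  400 → disc 5  [load 1150/1300]
  250 → disc 1  [load 1250/1300]
5 discs opened.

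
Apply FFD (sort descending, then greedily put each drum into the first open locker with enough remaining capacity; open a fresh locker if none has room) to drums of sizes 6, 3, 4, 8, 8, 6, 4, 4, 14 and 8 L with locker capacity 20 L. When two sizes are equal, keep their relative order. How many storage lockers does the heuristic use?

Sorted descending: 14, 8, 8, 8, 6, 6, 4, 4, 4, 3.
  14 → locker 1 (new)  [load 14/20]
  8 → locker 2 (new)  [load 8/20]
  8 → locker 2  [load 16/20]
  8 → locker 3 (new)  [load 8/20]
  6 → locker 1  [load 20/20]
  6 → locker 3  [load 14/20]
  4 → locker 2  [load 20/20]
  4 → locker 3  [load 18/20]
  4 → locker 4 (new)  [load 4/20]
  3 → locker 4  [load 7/20]
4 storage lockers opened.

4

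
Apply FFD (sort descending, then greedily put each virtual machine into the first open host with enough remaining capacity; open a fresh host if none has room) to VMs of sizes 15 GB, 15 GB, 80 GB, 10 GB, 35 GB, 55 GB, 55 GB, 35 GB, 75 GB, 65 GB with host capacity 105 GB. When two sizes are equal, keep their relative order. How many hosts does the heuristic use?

5

Sorted descending: 80, 75, 65, 55, 55, 35, 35, 15, 15, 10.
  80 → host 1 (new)  [load 80/105]
  75 → host 2 (new)  [load 75/105]
  65 → host 3 (new)  [load 65/105]
  55 → host 4 (new)  [load 55/105]
  55 → host 5 (new)  [load 55/105]
  35 → host 3  [load 100/105]
  35 → host 4  [load 90/105]
  15 → host 1  [load 95/105]
  15 → host 2  [load 90/105]
  10 → host 1  [load 105/105]
5 hosts opened.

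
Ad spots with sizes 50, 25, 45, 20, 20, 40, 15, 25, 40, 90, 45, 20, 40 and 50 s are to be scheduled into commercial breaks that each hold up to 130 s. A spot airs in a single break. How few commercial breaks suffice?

Total = 90 + 50 + 50 + 45 + 45 + 40 + 40 + 40 + 25 + 25 + 20 + 20 + 20 + 15 = 525 s.
Lower bound: ⌈525/130⌉ = 5 commercial breaks.
A packing using 5 commercial breaks:
  break 1: 90 + 40 = 130
  break 2: 50 + 50 + 25 = 125
  break 3: 45 + 45 + 40 = 130
  break 4: 40 + 25 + 20 + 20 + 20 = 125
  break 5: 15 = 15
This matches the lower bound, so 5 is optimal.

5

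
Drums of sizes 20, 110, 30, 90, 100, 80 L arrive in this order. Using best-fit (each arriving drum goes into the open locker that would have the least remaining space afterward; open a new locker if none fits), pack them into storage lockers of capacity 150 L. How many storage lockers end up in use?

4

  20 → locker 1 (new)  [load 20/150]
  110 → locker 1  [load 130/150]
  30 → locker 2 (new)  [load 30/150]
  90 → locker 2  [load 120/150]
  100 → locker 3 (new)  [load 100/150]
  80 → locker 4 (new)  [load 80/150]
4 storage lockers opened.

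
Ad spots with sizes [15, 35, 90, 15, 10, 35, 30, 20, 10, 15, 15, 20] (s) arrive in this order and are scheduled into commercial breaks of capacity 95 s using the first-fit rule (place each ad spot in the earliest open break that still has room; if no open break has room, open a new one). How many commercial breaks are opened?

4

  15 → break 1 (new)  [load 15/95]
  35 → break 1  [load 50/95]
  90 → break 2 (new)  [load 90/95]
  15 → break 1  [load 65/95]
  10 → break 1  [load 75/95]
  35 → break 3 (new)  [load 35/95]
  30 → break 3  [load 65/95]
  20 → break 1  [load 95/95]
  10 → break 3  [load 75/95]
  15 → break 3  [load 90/95]
  15 → break 4 (new)  [load 15/95]
  20 → break 4  [load 35/95]
4 commercial breaks opened.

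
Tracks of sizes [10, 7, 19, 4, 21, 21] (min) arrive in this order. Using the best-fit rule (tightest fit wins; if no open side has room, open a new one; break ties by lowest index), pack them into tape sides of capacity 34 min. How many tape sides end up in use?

  10 → side 1 (new)  [load 10/34]
  7 → side 1  [load 17/34]
  19 → side 2 (new)  [load 19/34]
  4 → side 2  [load 23/34]
  21 → side 3 (new)  [load 21/34]
  21 → side 4 (new)  [load 21/34]
4 tape sides opened.

4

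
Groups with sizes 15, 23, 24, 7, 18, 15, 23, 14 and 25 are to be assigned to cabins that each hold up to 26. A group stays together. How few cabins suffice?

Total = 25 + 24 + 23 + 23 + 18 + 15 + 15 + 14 + 7 = 164.
Lower bound: ⌈164/26⌉ = 7 cabins.
Also, 8 groups each exceed 13, and no two of those can share a cabin, so at least 8 cabins are needed.
A packing using 8 cabins:
  cabin 1: 25 = 25
  cabin 2: 24 = 24
  cabin 3: 23 = 23
  cabin 4: 23 = 23
  cabin 5: 18 + 7 = 25
  cabin 6: 15 = 15
  cabin 7: 15 = 15
  cabin 8: 14 = 14
This matches the lower bound, so 8 is optimal.

8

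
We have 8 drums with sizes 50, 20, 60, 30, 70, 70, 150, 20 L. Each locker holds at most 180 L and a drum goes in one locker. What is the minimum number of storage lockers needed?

Total = 150 + 70 + 70 + 60 + 50 + 30 + 20 + 20 = 470 L.
Lower bound: ⌈470/180⌉ = 3 storage lockers.
A packing using 3 storage lockers:
  locker 1: 150 + 30 = 180
  locker 2: 70 + 70 + 20 + 20 = 180
  locker 3: 60 + 50 = 110
This matches the lower bound, so 3 is optimal.

3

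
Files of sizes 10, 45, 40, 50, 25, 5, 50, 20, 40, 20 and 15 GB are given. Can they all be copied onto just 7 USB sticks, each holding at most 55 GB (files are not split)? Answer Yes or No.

A valid assignment using 7 USB sticks:
  USB stick 1: 50 + 5 = 55
  USB stick 2: 50 = 50
  USB stick 3: 45 + 10 = 55
  USB stick 4: 40 + 15 = 55
  USB stick 5: 40 = 40
  USB stick 6: 25 + 20 = 45
  USB stick 7: 20 = 20
Every load is within 55 GB, so 7 USB sticks suffice.

Yes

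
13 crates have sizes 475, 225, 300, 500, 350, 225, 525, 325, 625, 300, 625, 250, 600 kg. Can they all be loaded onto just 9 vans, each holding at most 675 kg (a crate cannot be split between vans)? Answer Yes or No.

Total = 5325 kg; ⌈5325/675⌉ = 8.
The bound of 8 does not rule out 9, but exhaustive search shows no assignment into 9 vans of capacity 675 kg exists — the minimum is 10.

No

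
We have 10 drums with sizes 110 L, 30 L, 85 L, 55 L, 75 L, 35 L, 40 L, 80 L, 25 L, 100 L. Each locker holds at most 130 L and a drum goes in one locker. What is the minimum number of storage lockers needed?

Total = 110 + 100 + 85 + 80 + 75 + 55 + 40 + 35 + 30 + 25 = 635 L.
Lower bound: ⌈635/130⌉ = 5 storage lockers.
A packing using 6 storage lockers:
  locker 1: 110 = 110
  locker 2: 100 + 30 = 130
  locker 3: 85 + 40 = 125
  locker 4: 80 + 35 = 115
  locker 5: 75 + 55 = 130
  locker 6: 25 = 25
No arrangement into 5 storage lockers stays within capacity, so 6 is optimal.

6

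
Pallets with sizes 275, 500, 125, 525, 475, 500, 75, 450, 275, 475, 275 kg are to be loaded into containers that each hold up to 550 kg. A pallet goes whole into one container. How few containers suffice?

Total = 525 + 500 + 500 + 475 + 475 + 450 + 275 + 275 + 275 + 125 + 75 = 3950 kg.
Lower bound: ⌈3950/550⌉ = 8 containers.
A packing using 8 containers:
  container 1: 525 = 525
  container 2: 500 = 500
  container 3: 500 = 500
  container 4: 475 + 75 = 550
  container 5: 475 = 475
  container 6: 450 = 450
  container 7: 275 + 275 = 550
  container 8: 275 + 125 = 400
This matches the lower bound, so 8 is optimal.

8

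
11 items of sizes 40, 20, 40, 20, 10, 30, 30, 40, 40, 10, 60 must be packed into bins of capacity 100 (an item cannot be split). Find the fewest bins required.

Total = 60 + 40 + 40 + 40 + 40 + 30 + 30 + 20 + 20 + 10 + 10 = 340.
Lower bound: ⌈340/100⌉ = 4 bins.
A packing using 4 bins:
  bin 1: 60 + 40 = 100
  bin 2: 40 + 40 + 20 = 100
  bin 3: 40 + 30 + 30 = 100
  bin 4: 20 + 10 + 10 = 40
This matches the lower bound, so 4 is optimal.

4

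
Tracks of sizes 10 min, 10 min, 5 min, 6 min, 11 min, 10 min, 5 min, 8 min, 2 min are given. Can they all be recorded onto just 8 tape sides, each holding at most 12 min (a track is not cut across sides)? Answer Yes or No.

A valid assignment using 7 tape sides:
  side 1: 11 = 11
  side 2: 10 + 2 = 12
  side 3: 10 = 10
  side 4: 10 = 10
  side 5: 8 = 8
  side 6: 6 + 5 = 11
  side 7: 5 = 5
That uses only 7 ≤ 8, so 8 tape sides are enough.

Yes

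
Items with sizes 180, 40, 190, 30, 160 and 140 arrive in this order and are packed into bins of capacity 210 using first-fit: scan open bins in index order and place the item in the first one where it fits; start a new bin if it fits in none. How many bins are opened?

4

  180 → bin 1 (new)  [load 180/210]
  40 → bin 2 (new)  [load 40/210]
  190 → bin 3 (new)  [load 190/210]
  30 → bin 1  [load 210/210]
  160 → bin 2  [load 200/210]
  140 → bin 4 (new)  [load 140/210]
4 bins opened.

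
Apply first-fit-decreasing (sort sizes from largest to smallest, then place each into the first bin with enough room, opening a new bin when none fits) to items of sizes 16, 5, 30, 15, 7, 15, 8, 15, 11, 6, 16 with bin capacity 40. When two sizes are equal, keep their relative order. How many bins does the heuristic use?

4

Sorted descending: 30, 16, 16, 15, 15, 15, 11, 8, 7, 6, 5.
  30 → bin 1 (new)  [load 30/40]
  16 → bin 2 (new)  [load 16/40]
  16 → bin 2  [load 32/40]
  15 → bin 3 (new)  [load 15/40]
  15 → bin 3  [load 30/40]
  15 → bin 4 (new)  [load 15/40]
  11 → bin 4  [load 26/40]
  8 → bin 1  [load 38/40]
  7 → bin 2  [load 39/40]
  6 → bin 3  [load 36/40]
  5 → bin 4  [load 31/40]
4 bins opened.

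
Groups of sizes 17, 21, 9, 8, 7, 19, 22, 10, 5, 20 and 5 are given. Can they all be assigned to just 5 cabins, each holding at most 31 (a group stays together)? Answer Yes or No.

Yes

A valid assignment using 5 cabins:
  cabin 1: 22 + 9 = 31
  cabin 2: 21 + 10 = 31
  cabin 3: 20 + 8 = 28
  cabin 4: 19 + 7 + 5 = 31
  cabin 5: 17 + 5 = 22
Every load is within 31, so 5 cabins suffice.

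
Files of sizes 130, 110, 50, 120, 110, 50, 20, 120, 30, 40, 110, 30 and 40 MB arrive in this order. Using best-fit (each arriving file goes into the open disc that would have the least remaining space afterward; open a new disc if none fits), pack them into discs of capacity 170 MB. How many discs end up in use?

  130 → disc 1 (new)  [load 130/170]
  110 → disc 2 (new)  [load 110/170]
  50 → disc 2  [load 160/170]
  120 → disc 3 (new)  [load 120/170]
  110 → disc 4 (new)  [load 110/170]
  50 → disc 3  [load 170/170]
  20 → disc 1  [load 150/170]
  120 → disc 5 (new)  [load 120/170]
  30 → disc 5  [load 150/170]
  40 → disc 4  [load 150/170]
  110 → disc 6 (new)  [load 110/170]
  30 → disc 6  [load 140/170]
  40 → disc 7 (new)  [load 40/170]
7 discs opened.

7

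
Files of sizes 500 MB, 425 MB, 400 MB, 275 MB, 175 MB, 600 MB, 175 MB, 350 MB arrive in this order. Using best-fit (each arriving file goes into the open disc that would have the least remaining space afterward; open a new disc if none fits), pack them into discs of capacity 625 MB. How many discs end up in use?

  500 → disc 1 (new)  [load 500/625]
  425 → disc 2 (new)  [load 425/625]
  400 → disc 3 (new)  [load 400/625]
  275 → disc 4 (new)  [load 275/625]
  175 → disc 2  [load 600/625]
  600 → disc 5 (new)  [load 600/625]
  175 → disc 3  [load 575/625]
  350 → disc 4  [load 625/625]
5 discs opened.

5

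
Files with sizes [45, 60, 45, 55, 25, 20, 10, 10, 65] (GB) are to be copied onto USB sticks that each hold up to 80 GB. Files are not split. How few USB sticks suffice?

Total = 65 + 60 + 55 + 45 + 45 + 25 + 20 + 10 + 10 = 335 GB.
Lower bound: ⌈335/80⌉ = 5 USB sticks.
A packing using 5 USB sticks:
  USB stick 1: 65 + 10 = 75
  USB stick 2: 60 + 20 = 80
  USB stick 3: 55 + 25 = 80
  USB stick 4: 45 + 10 = 55
  USB stick 5: 45 = 45
This matches the lower bound, so 5 is optimal.

5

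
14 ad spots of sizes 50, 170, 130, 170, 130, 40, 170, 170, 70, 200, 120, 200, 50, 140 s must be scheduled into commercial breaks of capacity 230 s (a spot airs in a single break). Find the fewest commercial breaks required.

Total = 200 + 200 + 170 + 170 + 170 + 170 + 140 + 130 + 130 + 120 + 70 + 50 + 50 + 40 = 1810 s.
Lower bound: ⌈1810/230⌉ = 8 commercial breaks.
Also, 10 ad spots each exceed 115 s, and no two of those can share a break, so at least 10 commercial breaks are needed.
A packing using 10 commercial breaks:
  break 1: 200 = 200
  break 2: 200 = 200
  break 3: 170 + 50 = 220
  break 4: 170 + 50 = 220
  break 5: 170 + 40 = 210
  break 6: 170 = 170
  break 7: 140 + 70 = 210
  break 8: 130 = 130
  break 9: 130 = 130
  break 10: 120 = 120
This matches the lower bound, so 10 is optimal.

10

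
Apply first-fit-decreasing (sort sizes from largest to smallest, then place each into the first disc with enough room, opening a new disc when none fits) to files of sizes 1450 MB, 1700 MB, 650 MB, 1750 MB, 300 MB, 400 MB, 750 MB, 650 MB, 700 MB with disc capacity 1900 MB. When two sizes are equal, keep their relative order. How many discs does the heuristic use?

Sorted descending: 1750, 1700, 1450, 750, 700, 650, 650, 400, 300.
  1750 → disc 1 (new)  [load 1750/1900]
  1700 → disc 2 (new)  [load 1700/1900]
  1450 → disc 3 (new)  [load 1450/1900]
  750 → disc 4 (new)  [load 750/1900]
  700 → disc 4  [load 1450/1900]
  650 → disc 5 (new)  [load 650/1900]
  650 → disc 5  [load 1300/1900]
  400 → disc 3  [load 1850/1900]
  300 → disc 4  [load 1750/1900]
5 discs opened.

5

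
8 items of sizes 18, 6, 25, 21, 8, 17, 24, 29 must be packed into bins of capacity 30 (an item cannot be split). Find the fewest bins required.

6

Total = 29 + 25 + 24 + 21 + 18 + 17 + 8 + 6 = 148.
Lower bound: ⌈148/30⌉ = 5 bins.
Also, 6 items each exceed 15, and no two of those can share a bin, so at least 6 bins are needed.
A packing using 6 bins:
  bin 1: 29 = 29
  bin 2: 25 = 25
  bin 3: 24 + 6 = 30
  bin 4: 21 + 8 = 29
  bin 5: 18 = 18
  bin 6: 17 = 17
This matches the lower bound, so 6 is optimal.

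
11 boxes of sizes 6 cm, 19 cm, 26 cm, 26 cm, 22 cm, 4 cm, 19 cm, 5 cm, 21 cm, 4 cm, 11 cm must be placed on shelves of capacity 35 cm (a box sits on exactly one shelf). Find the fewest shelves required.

Total = 26 + 26 + 22 + 21 + 19 + 19 + 11 + 6 + 5 + 4 + 4 = 163 cm.
Lower bound: ⌈163/35⌉ = 5 shelves.
Also, 6 boxes each exceed 35/2 cm, and no two of those can share a shelf, so at least 6 shelves are needed.
A packing using 6 shelves:
  shelf 1: 26 + 6 = 32
  shelf 2: 26 + 5 + 4 = 35
  shelf 3: 22 + 11 = 33
  shelf 4: 21 + 4 = 25
  shelf 5: 19 = 19
  shelf 6: 19 = 19
This matches the lower bound, so 6 is optimal.

6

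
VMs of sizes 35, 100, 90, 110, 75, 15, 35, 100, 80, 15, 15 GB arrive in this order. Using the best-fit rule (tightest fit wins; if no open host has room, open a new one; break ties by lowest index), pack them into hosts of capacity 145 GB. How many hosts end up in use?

  35 → host 1 (new)  [load 35/145]
  100 → host 1  [load 135/145]
  90 → host 2 (new)  [load 90/145]
  110 → host 3 (new)  [load 110/145]
  75 → host 4 (new)  [load 75/145]
  15 → host 3  [load 125/145]
  35 → host 2  [load 125/145]
  100 → host 5 (new)  [load 100/145]
  80 → host 6 (new)  [load 80/145]
  15 → host 2  [load 140/145]
  15 → host 3  [load 140/145]
6 hosts opened.

6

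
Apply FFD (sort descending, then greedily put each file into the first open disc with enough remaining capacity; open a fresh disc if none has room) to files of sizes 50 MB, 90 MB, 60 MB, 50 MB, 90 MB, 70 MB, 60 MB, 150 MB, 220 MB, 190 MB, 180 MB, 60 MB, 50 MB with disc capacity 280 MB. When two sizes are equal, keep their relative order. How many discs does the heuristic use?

5

Sorted descending: 220, 190, 180, 150, 90, 90, 70, 60, 60, 60, 50, 50, 50.
  220 → disc 1 (new)  [load 220/280]
  190 → disc 2 (new)  [load 190/280]
  180 → disc 3 (new)  [load 180/280]
  150 → disc 4 (new)  [load 150/280]
  90 → disc 2  [load 280/280]
  90 → disc 3  [load 270/280]
  70 → disc 4  [load 220/280]
  60 → disc 1  [load 280/280]
  60 → disc 4  [load 280/280]
  60 → disc 5 (new)  [load 60/280]
  50 → disc 5  [load 110/280]
  50 → disc 5  [load 160/280]
  50 → disc 5  [load 210/280]
5 discs opened.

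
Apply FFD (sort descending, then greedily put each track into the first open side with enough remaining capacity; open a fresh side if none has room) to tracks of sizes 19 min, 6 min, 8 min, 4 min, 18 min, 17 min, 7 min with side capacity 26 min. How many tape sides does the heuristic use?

Sorted descending: 19, 18, 17, 8, 7, 6, 4.
  19 → side 1 (new)  [load 19/26]
  18 → side 2 (new)  [load 18/26]
  17 → side 3 (new)  [load 17/26]
  8 → side 2  [load 26/26]
  7 → side 1  [load 26/26]
  6 → side 3  [load 23/26]
  4 → side 4 (new)  [load 4/26]
4 tape sides opened.

4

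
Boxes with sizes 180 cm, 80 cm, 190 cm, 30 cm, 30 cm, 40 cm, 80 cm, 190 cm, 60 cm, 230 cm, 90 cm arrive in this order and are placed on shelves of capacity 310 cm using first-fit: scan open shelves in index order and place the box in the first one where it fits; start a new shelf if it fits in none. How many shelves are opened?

5

  180 → shelf 1 (new)  [load 180/310]
  80 → shelf 1  [load 260/310]
  190 → shelf 2 (new)  [load 190/310]
  30 → shelf 1  [load 290/310]
  30 → shelf 2  [load 220/310]
  40 → shelf 2  [load 260/310]
  80 → shelf 3 (new)  [load 80/310]
  190 → shelf 3  [load 270/310]
  60 → shelf 4 (new)  [load 60/310]
  230 → shelf 4  [load 290/310]
  90 → shelf 5 (new)  [load 90/310]
5 shelves opened.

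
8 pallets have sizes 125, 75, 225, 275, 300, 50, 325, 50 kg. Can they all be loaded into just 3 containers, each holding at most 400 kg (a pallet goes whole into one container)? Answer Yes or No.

No

Total = 1425 kg; ⌈1425/400⌉ = 4.
At least 4 containers are required, but only 3 are allowed.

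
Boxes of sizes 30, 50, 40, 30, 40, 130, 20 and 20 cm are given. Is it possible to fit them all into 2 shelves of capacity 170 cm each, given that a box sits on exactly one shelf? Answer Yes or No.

No

Total = 360 cm; ⌈360/170⌉ = 3.
At least 3 shelves are required, but only 2 are allowed.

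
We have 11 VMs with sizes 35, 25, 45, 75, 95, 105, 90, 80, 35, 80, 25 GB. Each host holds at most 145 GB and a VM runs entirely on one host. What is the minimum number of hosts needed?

Total = 105 + 95 + 90 + 80 + 80 + 75 + 45 + 35 + 35 + 25 + 25 = 690 GB.
Lower bound: ⌈690/145⌉ = 5 hosts.
Also, 6 VMs each exceed 145/2 GB, and no two of those can share a host, so at least 6 hosts are needed.
A packing using 6 hosts:
  host 1: 105 + 35 = 140
  host 2: 95 + 45 = 140
  host 3: 90 + 35 = 125
  host 4: 80 + 25 + 25 = 130
  host 5: 80 = 80
  host 6: 75 = 75
This matches the lower bound, so 6 is optimal.

6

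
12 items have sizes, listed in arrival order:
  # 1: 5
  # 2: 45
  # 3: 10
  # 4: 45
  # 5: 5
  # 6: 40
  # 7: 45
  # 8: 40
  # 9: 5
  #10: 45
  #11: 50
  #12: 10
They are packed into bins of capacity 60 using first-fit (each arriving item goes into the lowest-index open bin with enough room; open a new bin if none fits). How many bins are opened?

  5 → bin 1 (new)  [load 5/60]
  45 → bin 1  [load 50/60]
  10 → bin 1  [load 60/60]
  45 → bin 2 (new)  [load 45/60]
  5 → bin 2  [load 50/60]
  40 → bin 3 (new)  [load 40/60]
  45 → bin 4 (new)  [load 45/60]
  40 → bin 5 (new)  [load 40/60]
  5 → bin 2  [load 55/60]
  45 → bin 6 (new)  [load 45/60]
  50 → bin 7 (new)  [load 50/60]
  10 → bin 3  [load 50/60]
7 bins opened.

7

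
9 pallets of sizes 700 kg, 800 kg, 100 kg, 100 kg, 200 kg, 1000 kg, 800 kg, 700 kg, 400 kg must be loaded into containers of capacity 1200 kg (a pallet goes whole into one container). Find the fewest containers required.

5

Total = 1000 + 800 + 800 + 700 + 700 + 400 + 200 + 100 + 100 = 4800 kg.
Lower bound: ⌈4800/1200⌉ = 4 containers.
Also, 5 pallets each exceed 600 kg, and no two of those can share a container, so at least 5 containers are needed.
A packing using 5 containers:
  container 1: 1000 + 200 = 1200
  container 2: 800 + 400 = 1200
  container 3: 800 + 100 + 100 = 1000
  container 4: 700 = 700
  container 5: 700 = 700
This matches the lower bound, so 5 is optimal.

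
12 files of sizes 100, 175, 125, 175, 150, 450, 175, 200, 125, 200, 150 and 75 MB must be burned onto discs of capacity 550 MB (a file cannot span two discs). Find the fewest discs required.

4

Total = 450 + 200 + 200 + 175 + 175 + 175 + 150 + 150 + 125 + 125 + 100 + 75 = 2100 MB.
Lower bound: ⌈2100/550⌉ = 4 discs.
A packing using 4 discs:
  disc 1: 450 + 100 = 550
  disc 2: 200 + 200 + 150 = 550
  disc 3: 175 + 175 + 175 = 525
  disc 4: 150 + 125 + 125 + 75 = 475
This matches the lower bound, so 4 is optimal.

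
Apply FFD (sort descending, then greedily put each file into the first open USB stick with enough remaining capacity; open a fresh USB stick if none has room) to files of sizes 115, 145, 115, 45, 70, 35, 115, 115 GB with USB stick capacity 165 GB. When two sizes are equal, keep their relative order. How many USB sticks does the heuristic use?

6

Sorted descending: 145, 115, 115, 115, 115, 70, 45, 35.
  145 → USB stick 1 (new)  [load 145/165]
  115 → USB stick 2 (new)  [load 115/165]
  115 → USB stick 3 (new)  [load 115/165]
  115 → USB stick 4 (new)  [load 115/165]
  115 → USB stick 5 (new)  [load 115/165]
  70 → USB stick 6 (new)  [load 70/165]
  45 → USB stick 2  [load 160/165]
  35 → USB stick 3  [load 150/165]
6 USB sticks opened.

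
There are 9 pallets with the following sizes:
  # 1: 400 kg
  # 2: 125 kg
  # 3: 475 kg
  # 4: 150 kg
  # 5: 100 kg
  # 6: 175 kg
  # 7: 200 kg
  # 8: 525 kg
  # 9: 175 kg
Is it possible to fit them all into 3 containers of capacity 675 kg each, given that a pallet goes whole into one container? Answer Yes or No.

No

Total = 2325 kg; ⌈2325/675⌉ = 4.
At least 4 containers are required, but only 3 are allowed.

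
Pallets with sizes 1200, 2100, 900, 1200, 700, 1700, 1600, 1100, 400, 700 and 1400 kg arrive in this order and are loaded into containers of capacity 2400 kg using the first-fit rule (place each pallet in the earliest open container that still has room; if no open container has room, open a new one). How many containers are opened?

7

  1200 → container 1 (new)  [load 1200/2400]
  2100 → container 2 (new)  [load 2100/2400]
  900 → container 1  [load 2100/2400]
  1200 → container 3 (new)  [load 1200/2400]
  700 → container 3  [load 1900/2400]
  1700 → container 4 (new)  [load 1700/2400]
  1600 → container 5 (new)  [load 1600/2400]
  1100 → container 6 (new)  [load 1100/2400]
  400 → container 3  [load 2300/2400]
  700 → container 4  [load 2400/2400]
  1400 → container 7 (new)  [load 1400/2400]
7 containers opened.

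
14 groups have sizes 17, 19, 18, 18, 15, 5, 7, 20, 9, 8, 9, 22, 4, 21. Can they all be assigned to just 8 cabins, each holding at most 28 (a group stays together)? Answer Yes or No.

Yes

A valid assignment using 8 cabins:
  cabin 1: 22 + 5 = 27
  cabin 2: 21 + 7 = 28
  cabin 3: 20 + 8 = 28
  cabin 4: 19 + 9 = 28
  cabin 5: 18 + 9 = 27
  cabin 6: 18 + 4 = 22
  cabin 7: 17 = 17
  cabin 8: 15 = 15
Every load is within 28, so 8 cabins suffice.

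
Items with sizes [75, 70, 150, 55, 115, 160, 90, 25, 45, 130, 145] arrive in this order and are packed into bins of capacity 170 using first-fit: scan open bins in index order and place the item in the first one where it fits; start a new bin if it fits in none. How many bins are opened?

  75 → bin 1 (new)  [load 75/170]
  70 → bin 1  [load 145/170]
  150 → bin 2 (new)  [load 150/170]
  55 → bin 3 (new)  [load 55/170]
  115 → bin 3  [load 170/170]
  160 → bin 4 (new)  [load 160/170]
  90 → bin 5 (new)  [load 90/170]
  25 → bin 1  [load 170/170]
  45 → bin 5  [load 135/170]
  130 → bin 6 (new)  [load 130/170]
  145 → bin 7 (new)  [load 145/170]
7 bins opened.

7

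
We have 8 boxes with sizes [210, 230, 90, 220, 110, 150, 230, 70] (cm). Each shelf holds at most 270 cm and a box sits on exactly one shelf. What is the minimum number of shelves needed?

Total = 230 + 230 + 220 + 210 + 150 + 110 + 90 + 70 = 1310 cm.
Lower bound: ⌈1310/270⌉ = 5 shelves.
A packing using 6 shelves:
  shelf 1: 230 = 230
  shelf 2: 230 = 230
  shelf 3: 220 = 220
  shelf 4: 210 = 210
  shelf 5: 150 + 110 = 260
  shelf 6: 90 + 70 = 160
No arrangement into 5 shelves stays within capacity, so 6 is optimal.

6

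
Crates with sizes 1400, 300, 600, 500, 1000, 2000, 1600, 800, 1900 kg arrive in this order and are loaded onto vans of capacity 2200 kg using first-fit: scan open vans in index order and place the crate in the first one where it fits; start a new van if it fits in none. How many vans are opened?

  1400 → van 1 (new)  [load 1400/2200]
  300 → van 1  [load 1700/2200]
  600 → van 2 (new)  [load 600/2200]
  500 → van 1  [load 2200/2200]
  1000 → van 2  [load 1600/2200]
  2000 → van 3 (new)  [load 2000/2200]
  1600 → van 4 (new)  [load 1600/2200]
  800 → van 5 (new)  [load 800/2200]
  1900 → van 6 (new)  [load 1900/2200]
6 vans opened.

6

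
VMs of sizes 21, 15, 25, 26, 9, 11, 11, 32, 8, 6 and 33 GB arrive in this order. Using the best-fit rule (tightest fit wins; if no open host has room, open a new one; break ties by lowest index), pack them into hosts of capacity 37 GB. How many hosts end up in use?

  21 → host 1 (new)  [load 21/37]
  15 → host 1  [load 36/37]
  25 → host 2 (new)  [load 25/37]
  26 → host 3 (new)  [load 26/37]
  9 → host 3  [load 35/37]
  11 → host 2  [load 36/37]
  11 → host 4 (new)  [load 11/37]
  32 → host 5 (new)  [load 32/37]
  8 → host 4  [load 19/37]
  6 → host 4  [load 25/37]
  33 → host 6 (new)  [load 33/37]
6 hosts opened.

6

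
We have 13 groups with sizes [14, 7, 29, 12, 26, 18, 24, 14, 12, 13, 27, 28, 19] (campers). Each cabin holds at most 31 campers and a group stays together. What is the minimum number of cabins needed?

Total = 29 + 28 + 27 + 26 + 24 + 19 + 18 + 14 + 14 + 13 + 12 + 12 + 7 = 243 campers.
Lower bound: ⌈243/31⌉ = 8 cabins.
A packing using 9 cabins:
  cabin 1: 29 = 29
  cabin 2: 28 = 28
  cabin 3: 27 = 27
  cabin 4: 26 = 26
  cabin 5: 24 + 7 = 31
  cabin 6: 19 + 12 = 31
  cabin 7: 18 + 13 = 31
  cabin 8: 14 + 14 = 28
  cabin 9: 12 = 12
No arrangement into 8 cabins stays within capacity, so 9 is optimal.

9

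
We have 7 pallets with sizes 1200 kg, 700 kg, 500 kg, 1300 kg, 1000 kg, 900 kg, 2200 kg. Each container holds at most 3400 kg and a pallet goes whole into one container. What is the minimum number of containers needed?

Total = 2200 + 1300 + 1200 + 1000 + 900 + 700 + 500 = 7800 kg.
Lower bound: ⌈7800/3400⌉ = 3 containers.
A packing using 3 containers:
  container 1: 2200 + 1200 = 3400
  container 2: 1300 + 1000 + 900 = 3200
  container 3: 700 + 500 = 1200
This matches the lower bound, so 3 is optimal.

3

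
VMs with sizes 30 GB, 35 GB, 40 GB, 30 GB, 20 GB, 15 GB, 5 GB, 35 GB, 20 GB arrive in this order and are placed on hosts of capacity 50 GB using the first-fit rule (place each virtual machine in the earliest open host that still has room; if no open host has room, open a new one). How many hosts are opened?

  30 → host 1 (new)  [load 30/50]
  35 → host 2 (new)  [load 35/50]
  40 → host 3 (new)  [load 40/50]
  30 → host 4 (new)  [load 30/50]
  20 → host 1  [load 50/50]
  15 → host 2  [load 50/50]
  5 → host 3  [load 45/50]
  35 → host 5 (new)  [load 35/50]
  20 → host 4  [load 50/50]
5 hosts opened.

5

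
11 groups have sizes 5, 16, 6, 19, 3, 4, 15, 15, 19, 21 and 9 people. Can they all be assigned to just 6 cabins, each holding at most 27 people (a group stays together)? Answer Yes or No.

Yes

A valid assignment using 6 cabins:
  cabin 1: 21 + 6 = 27
  cabin 2: 19 + 5 + 3 = 27
  cabin 3: 19 + 4 = 23
  cabin 4: 16 + 9 = 25
  cabin 5: 15 = 15
  cabin 6: 15 = 15
Every load is within 27 people, so 6 cabins suffice.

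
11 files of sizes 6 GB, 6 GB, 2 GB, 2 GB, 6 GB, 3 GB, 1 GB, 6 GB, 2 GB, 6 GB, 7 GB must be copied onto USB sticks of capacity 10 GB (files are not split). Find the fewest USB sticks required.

6

Total = 7 + 6 + 6 + 6 + 6 + 6 + 3 + 2 + 2 + 2 + 1 = 47 GB.
Lower bound: ⌈47/10⌉ = 5 USB sticks.
Also, 6 files each exceed 5 GB, and no two of those can share a USB stick, so at least 6 USB sticks are needed.
A packing using 6 USB sticks:
  USB stick 1: 7 + 3 = 10
  USB stick 2: 6 + 2 + 2 = 10
  USB stick 3: 6 + 2 + 1 = 9
  USB stick 4: 6 = 6
  USB stick 5: 6 = 6
  USB stick 6: 6 = 6
This matches the lower bound, so 6 is optimal.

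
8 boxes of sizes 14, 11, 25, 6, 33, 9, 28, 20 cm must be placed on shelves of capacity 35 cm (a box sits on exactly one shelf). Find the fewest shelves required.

5

Total = 33 + 28 + 25 + 20 + 14 + 11 + 9 + 6 = 146 cm.
Lower bound: ⌈146/35⌉ = 5 shelves.
A packing using 5 shelves:
  shelf 1: 33 = 33
  shelf 2: 28 + 6 = 34
  shelf 3: 25 + 9 = 34
  shelf 4: 20 + 14 = 34
  shelf 5: 11 = 11
This matches the lower bound, so 5 is optimal.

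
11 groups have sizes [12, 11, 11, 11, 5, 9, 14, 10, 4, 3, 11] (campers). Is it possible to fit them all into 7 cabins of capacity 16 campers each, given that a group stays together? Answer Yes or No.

No

Total = 101 campers; ⌈101/16⌉ = 7.
8 groups each exceed half the capacity and cannot share a cabin, forcing at least 8 cabins.
At least 8 cabins are required, but only 7 are allowed.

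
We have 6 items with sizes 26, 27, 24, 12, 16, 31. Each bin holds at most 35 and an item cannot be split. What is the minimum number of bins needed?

Total = 31 + 27 + 26 + 24 + 16 + 12 = 136.
Lower bound: ⌈136/35⌉ = 4 bins.
A packing using 5 bins:
  bin 1: 31 = 31
  bin 2: 27 = 27
  bin 3: 26 = 26
  bin 4: 24 = 24
  bin 5: 16 + 12 = 28
No arrangement into 4 bins stays within capacity, so 5 is optimal.

5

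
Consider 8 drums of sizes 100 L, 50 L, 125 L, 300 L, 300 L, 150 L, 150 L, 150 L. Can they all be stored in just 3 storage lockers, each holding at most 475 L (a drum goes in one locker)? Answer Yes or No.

Yes

A valid assignment using 3 storage lockers:
  locker 1: 300 + 150 = 450
  locker 2: 300 + 150 = 450
  locker 3: 150 + 125 + 100 + 50 = 425
Every load is within 475 L, so 3 storage lockers suffice.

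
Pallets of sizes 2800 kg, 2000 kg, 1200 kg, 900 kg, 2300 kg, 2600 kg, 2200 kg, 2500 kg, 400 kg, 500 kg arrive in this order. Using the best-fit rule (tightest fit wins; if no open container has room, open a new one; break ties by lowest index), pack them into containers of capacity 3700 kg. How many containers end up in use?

6

  2800 → container 1 (new)  [load 2800/3700]
  2000 → container 2 (new)  [load 2000/3700]
  1200 → container 2  [load 3200/3700]
  900 → container 1  [load 3700/3700]
  2300 → container 3 (new)  [load 2300/3700]
  2600 → container 4 (new)  [load 2600/3700]
  2200 → container 5 (new)  [load 2200/3700]
  2500 → container 6 (new)  [load 2500/3700]
  400 → container 2  [load 3600/3700]
  500 → container 4  [load 3100/3700]
6 containers opened.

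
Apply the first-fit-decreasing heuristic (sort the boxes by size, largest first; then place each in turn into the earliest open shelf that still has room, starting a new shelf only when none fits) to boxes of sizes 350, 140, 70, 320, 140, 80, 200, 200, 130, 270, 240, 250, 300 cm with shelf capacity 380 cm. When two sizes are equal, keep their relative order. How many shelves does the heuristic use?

Sorted descending: 350, 320, 300, 270, 250, 240, 200, 200, 140, 140, 130, 80, 70.
  350 → shelf 1 (new)  [load 350/380]
  320 → shelf 2 (new)  [load 320/380]
  300 → shelf 3 (new)  [load 300/380]
  270 → shelf 4 (new)  [load 270/380]
  250 → shelf 5 (new)  [load 250/380]
  240 → shelf 6 (new)  [load 240/380]
  200 → shelf 7 (new)  [load 200/380]
  200 → shelf 8 (new)  [load 200/380]
  140 → shelf 6  [load 380/380]
  140 → shelf 7  [load 340/380]
  130 → shelf 5  [load 380/380]
  80 → shelf 3  [load 380/380]
  70 → shelf 4  [load 340/380]
8 shelves opened.

8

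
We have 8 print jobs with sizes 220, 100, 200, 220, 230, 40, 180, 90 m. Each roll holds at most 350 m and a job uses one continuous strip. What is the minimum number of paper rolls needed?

5

Total = 230 + 220 + 220 + 200 + 180 + 100 + 90 + 40 = 1280 m.
Lower bound: ⌈1280/350⌉ = 4 paper rolls.
Also, 5 print jobs each exceed 175 m, and no two of those can share a roll, so at least 5 paper rolls are needed.
A packing using 5 paper rolls:
  roll 1: 230 + 100 = 330
  roll 2: 220 + 90 + 40 = 350
  roll 3: 220 = 220
  roll 4: 200 = 200
  roll 5: 180 = 180
This matches the lower bound, so 5 is optimal.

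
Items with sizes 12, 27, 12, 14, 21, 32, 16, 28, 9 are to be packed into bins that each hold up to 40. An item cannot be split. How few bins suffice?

5

Total = 32 + 28 + 27 + 21 + 16 + 14 + 12 + 12 + 9 = 171.
Lower bound: ⌈171/40⌉ = 5 bins.
A packing using 5 bins:
  bin 1: 32 = 32
  bin 2: 28 + 12 = 40
  bin 3: 27 + 12 = 39
  bin 4: 21 + 16 = 37
  bin 5: 14 + 9 = 23
This matches the lower bound, so 5 is optimal.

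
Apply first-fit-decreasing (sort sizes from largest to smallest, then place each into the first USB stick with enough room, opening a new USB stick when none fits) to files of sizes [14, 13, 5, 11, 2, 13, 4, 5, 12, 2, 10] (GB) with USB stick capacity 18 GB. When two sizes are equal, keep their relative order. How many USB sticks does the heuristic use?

Sorted descending: 14, 13, 13, 12, 11, 10, 5, 5, 4, 2, 2.
  14 → USB stick 1 (new)  [load 14/18]
  13 → USB stick 2 (new)  [load 13/18]
  13 → USB stick 3 (new)  [load 13/18]
  12 → USB stick 4 (new)  [load 12/18]
  11 → USB stick 5 (new)  [load 11/18]
  10 → USB stick 6 (new)  [load 10/18]
  5 → USB stick 2  [load 18/18]
  5 → USB stick 3  [load 18/18]
  4 → USB stick 1  [load 18/18]
  2 → USB stick 4  [load 14/18]
  2 → USB stick 4  [load 16/18]
6 USB sticks opened.

6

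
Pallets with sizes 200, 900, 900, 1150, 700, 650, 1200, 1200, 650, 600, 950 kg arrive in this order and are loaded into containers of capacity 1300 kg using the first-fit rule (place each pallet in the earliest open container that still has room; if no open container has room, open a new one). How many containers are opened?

8

  200 → container 1 (new)  [load 200/1300]
  900 → container 1  [load 1100/1300]
  900 → container 2 (new)  [load 900/1300]
  1150 → container 3 (new)  [load 1150/1300]
  700 → container 4 (new)  [load 700/1300]
  650 → container 5 (new)  [load 650/1300]
  1200 → container 6 (new)  [load 1200/1300]
  1200 → container 7 (new)  [load 1200/1300]
  650 → container 5  [load 1300/1300]
  600 → container 4  [load 1300/1300]
  950 → container 8 (new)  [load 950/1300]
8 containers opened.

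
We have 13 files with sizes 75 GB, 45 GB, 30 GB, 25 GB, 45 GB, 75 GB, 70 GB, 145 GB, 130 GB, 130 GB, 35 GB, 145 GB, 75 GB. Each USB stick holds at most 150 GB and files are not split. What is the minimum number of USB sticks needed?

Total = 145 + 145 + 130 + 130 + 75 + 75 + 75 + 70 + 45 + 45 + 35 + 30 + 25 = 1025 GB.
Lower bound: ⌈1025/150⌉ = 7 USB sticks.
A packing using 8 USB sticks:
  USB stick 1: 145 = 145
  USB stick 2: 145 = 145
  USB stick 3: 130 = 130
  USB stick 4: 130 = 130
  USB stick 5: 75 + 75 = 150
  USB stick 6: 75 + 70 = 145
  USB stick 7: 45 + 45 + 35 + 25 = 150
  USB stick 8: 30 = 30
No arrangement into 7 USB sticks stays within capacity, so 8 is optimal.

8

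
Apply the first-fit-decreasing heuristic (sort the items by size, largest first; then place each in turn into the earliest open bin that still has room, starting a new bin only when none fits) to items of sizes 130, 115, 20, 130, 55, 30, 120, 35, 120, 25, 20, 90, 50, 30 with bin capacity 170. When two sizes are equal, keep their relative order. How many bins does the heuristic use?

Sorted descending: 130, 130, 120, 120, 115, 90, 55, 50, 35, 30, 30, 25, 20, 20.
  130 → bin 1 (new)  [load 130/170]
  130 → bin 2 (new)  [load 130/170]
  120 → bin 3 (new)  [load 120/170]
  120 → bin 4 (new)  [load 120/170]
  115 → bin 5 (new)  [load 115/170]
  90 → bin 6 (new)  [load 90/170]
  55 → bin 5  [load 170/170]
  50 → bin 3  [load 170/170]
  35 → bin 1  [load 165/170]
  30 → bin 2  [load 160/170]
  30 → bin 4  [load 150/170]
  25 → bin 6  [load 115/170]
  20 → bin 4  [load 170/170]
  20 → bin 6  [load 135/170]
6 bins opened.

6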